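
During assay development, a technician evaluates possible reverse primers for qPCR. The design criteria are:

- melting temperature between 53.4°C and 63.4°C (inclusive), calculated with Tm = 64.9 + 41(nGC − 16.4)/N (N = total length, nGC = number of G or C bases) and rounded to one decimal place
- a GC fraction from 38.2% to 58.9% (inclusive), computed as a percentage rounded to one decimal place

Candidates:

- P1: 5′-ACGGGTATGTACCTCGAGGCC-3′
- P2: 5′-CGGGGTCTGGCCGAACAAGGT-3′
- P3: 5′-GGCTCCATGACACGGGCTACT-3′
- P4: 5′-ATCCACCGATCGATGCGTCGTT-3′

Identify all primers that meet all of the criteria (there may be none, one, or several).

P4 only.

P1 (21 nt, A=4 T=4 G=7 C=6): Tm = 64.9 + 41·(13 − 16.4)/21 = 58.3°C ✓; GC 13/21 = 61.9%, outside 38.2–58.9% ✗ — fails.
P2 (21 nt, A=4 T=3 G=9 C=5): Tm = 64.9 + 41·(14 − 16.4)/21 = 60.2°C ✓; GC 14/21 = 66.7%, outside 38.2–58.9% ✗ — fails.
P3 (21 nt, A=4 T=4 G=6 C=7): Tm = 64.9 + 41·(13 − 16.4)/21 = 58.3°C ✓; GC 13/21 = 61.9%, outside 38.2–58.9% ✗ — fails.
P4 (22 nt, A=4 T=6 G=5 C=7): Tm = 64.9 + 41·(12 − 16.4)/22 = 56.7°C ✓; GC 12/22 = 54.5% ✓ — passes.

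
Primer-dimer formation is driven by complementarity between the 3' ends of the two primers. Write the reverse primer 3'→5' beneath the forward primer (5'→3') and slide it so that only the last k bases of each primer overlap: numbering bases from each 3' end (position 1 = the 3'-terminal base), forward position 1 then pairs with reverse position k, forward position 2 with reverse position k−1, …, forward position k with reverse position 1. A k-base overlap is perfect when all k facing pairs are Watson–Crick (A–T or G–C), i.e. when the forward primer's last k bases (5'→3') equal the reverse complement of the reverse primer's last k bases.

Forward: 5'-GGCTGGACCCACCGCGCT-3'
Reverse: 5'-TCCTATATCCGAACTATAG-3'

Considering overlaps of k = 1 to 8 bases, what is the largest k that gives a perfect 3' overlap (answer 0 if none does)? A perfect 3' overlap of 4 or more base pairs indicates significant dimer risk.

Last 8 bases (5'→3') — forward …ACCGCGCT, reverse …AACTATAG.
Reverse complement of the reverse primer's last 8 bases: CTATAGTT; its first k bases are the reverse complement of the reverse primer's last k bases, so a perfect k-base overlap needs the forward primer's last k bases to equal them.
Comparing (forward last k vs required): k=1: T vs C ✗; k=2: CT vs CT ✓; k=3: GCT vs CTA ✗; k=4: CGCT vs CTAT ✗; k=5: GCGCT vs CTATA ✗; k=6: CGCGCT vs CTATAG ✗; k=7: CCGCGCT vs CTATAGT ✗; k=8: ACCGCGCT vs CTATAGTT ✗.
Only k = 2 is perfect, so the longest perfect 3' overlap is 2.

Longest perfect overlap: 2 complementary base pairs; below the dimer-risk threshold (threshold 4).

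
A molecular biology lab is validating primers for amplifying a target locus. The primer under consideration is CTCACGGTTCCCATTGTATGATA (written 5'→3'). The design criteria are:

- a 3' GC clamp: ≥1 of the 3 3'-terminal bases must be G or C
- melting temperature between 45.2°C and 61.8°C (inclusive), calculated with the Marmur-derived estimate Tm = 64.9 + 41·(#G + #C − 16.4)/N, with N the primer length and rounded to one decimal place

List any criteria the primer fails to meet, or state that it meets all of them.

Base counts: A=5, T=8, G=4, C=6 (length 23).
GC clamp: 3' end ATA has 0 G/C, need ≥1 ✗
Tm: Tm = 64.9 + 41·(10 − 16.4)/23 = 53.5°C ✓

Fails: GC clamp.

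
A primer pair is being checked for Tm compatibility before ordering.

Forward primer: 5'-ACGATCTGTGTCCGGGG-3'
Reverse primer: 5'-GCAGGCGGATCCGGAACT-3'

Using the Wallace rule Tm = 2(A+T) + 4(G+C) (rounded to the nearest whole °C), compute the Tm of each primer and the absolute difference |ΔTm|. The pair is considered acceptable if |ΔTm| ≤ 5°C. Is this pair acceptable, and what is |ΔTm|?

|ΔTm| = 4°C; the pair is acceptable.

Forward: A=2 T=4 G=7 C=4 → Tm = 2·6 + 4·11 = 56°C.
Reverse: A=4 T=2 G=7 C=5 → Tm = 2·6 + 4·12 = 60°C.
|ΔTm| = |56 − 60| = 4°C, ≤ 5°C.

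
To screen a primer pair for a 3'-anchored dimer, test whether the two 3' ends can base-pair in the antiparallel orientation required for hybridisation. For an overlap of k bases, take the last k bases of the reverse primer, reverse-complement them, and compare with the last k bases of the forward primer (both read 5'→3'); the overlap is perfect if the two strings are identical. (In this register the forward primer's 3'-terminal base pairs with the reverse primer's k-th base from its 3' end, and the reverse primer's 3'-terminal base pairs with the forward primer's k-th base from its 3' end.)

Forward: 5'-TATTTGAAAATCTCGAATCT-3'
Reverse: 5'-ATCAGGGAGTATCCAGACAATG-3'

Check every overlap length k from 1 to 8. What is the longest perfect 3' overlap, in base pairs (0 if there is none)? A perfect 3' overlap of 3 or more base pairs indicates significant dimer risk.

Last 8 bases (5'→3') — forward …TCGAATCT, reverse …AGACAATG.
Reverse complement of the reverse primer's last 8 bases: CATTGTCT; its first k bases are the reverse complement of the reverse primer's last k bases, so a perfect k-base overlap needs the forward primer's last k bases to equal them.
Comparing (forward last k vs required): k=1: T vs C ✗; k=2: CT vs CA ✗; k=3: TCT vs CAT ✗; k=4: ATCT vs CATT ✗; k=5: AATCT vs CATTG ✗; k=6: GAATCT vs CATTGT ✗; k=7: CGAATCT vs CATTGTC ✗; k=8: TCGAATCT vs CATTGTCT ✗.
No overlap length from 1 to 8 is perfect, so the longest perfect 3' overlap is 0.

Longest perfect overlap: 0 complementary base pairs; below the dimer-risk threshold (threshold 3).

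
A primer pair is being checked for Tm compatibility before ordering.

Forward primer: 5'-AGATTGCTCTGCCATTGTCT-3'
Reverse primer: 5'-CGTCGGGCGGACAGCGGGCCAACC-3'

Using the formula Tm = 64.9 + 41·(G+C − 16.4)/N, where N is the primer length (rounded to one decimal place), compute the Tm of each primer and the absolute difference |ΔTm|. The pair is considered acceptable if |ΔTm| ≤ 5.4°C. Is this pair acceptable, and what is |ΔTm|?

Forward: G+C = 9, N = 20 → Tm = 64.9 + 41·(9 − 16.4)/20 = 49.7°C.
Reverse: G+C = 19, N = 24 → Tm = 64.9 + 41·(19 − 16.4)/24 = 69.3°C.
|ΔTm| = |49.7 − 69.3| = 19.6°C, > 5.4°C.

|ΔTm| = 19.6°C; the pair is not acceptable.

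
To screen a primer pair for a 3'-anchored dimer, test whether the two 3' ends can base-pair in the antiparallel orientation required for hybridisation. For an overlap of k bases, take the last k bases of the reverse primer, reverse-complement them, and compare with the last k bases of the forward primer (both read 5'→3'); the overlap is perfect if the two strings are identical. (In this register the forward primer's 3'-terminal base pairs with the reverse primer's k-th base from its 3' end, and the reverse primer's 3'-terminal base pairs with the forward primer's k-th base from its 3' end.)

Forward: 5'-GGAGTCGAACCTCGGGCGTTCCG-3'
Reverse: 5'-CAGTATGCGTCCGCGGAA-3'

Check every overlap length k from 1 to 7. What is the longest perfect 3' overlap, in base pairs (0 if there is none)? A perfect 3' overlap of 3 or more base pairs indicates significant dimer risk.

Last 7 bases (5'→3') — forward …CGTTCCG, reverse …CGCGGAA.
Reverse complement of the reverse primer's last 7 bases: TTCCGCG; its first k bases are the reverse complement of the reverse primer's last k bases, so a perfect k-base overlap needs the forward primer's last k bases to equal them.
Comparing (forward last k vs required): k=1: G vs T ✗; k=2: CG vs TT ✗; k=3: CCG vs TTC ✗; k=4: TCCG vs TTCC ✗; k=5: TTCCG vs TTCCG ✓; k=6: GTTCCG vs TTCCGC ✗; k=7: CGTTCCG vs TTCCGCG ✗.
Only k = 5 is perfect, so the longest perfect 3' overlap is 5.

Longest perfect overlap: 5 complementary base pairs; significant dimer risk (threshold 3).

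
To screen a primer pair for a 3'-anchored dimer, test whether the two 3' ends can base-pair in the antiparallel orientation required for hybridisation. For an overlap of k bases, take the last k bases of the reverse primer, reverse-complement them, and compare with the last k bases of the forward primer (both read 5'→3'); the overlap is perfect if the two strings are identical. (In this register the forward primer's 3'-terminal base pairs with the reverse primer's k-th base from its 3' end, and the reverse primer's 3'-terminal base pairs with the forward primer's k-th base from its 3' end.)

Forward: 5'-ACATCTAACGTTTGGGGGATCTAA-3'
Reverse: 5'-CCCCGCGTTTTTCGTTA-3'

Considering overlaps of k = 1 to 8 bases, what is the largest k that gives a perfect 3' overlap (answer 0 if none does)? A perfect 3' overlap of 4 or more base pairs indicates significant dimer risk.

Longest perfect overlap: 3 complementary base pairs; below the dimer-risk threshold (threshold 4).

Last 8 bases (5'→3') — forward …GGATCTAA, reverse …TTTCGTTA.
Reverse complement of the reverse primer's last 8 bases: TAACGAAA; its first k bases are the reverse complement of the reverse primer's last k bases, so a perfect k-base overlap needs the forward primer's last k bases to equal them.
Comparing (forward last k vs required): k=1: A vs T ✗; k=2: AA vs TA ✗; k=3: TAA vs TAA ✓; k=4: CTAA vs TAAC ✗; k=5: TCTAA vs TAACG ✗; k=6: ATCTAA vs TAACGA ✗; k=7: GATCTAA vs TAACGAA ✗; k=8: GGATCTAA vs TAACGAAA ✗.
Only k = 3 is perfect, so the longest perfect 3' overlap is 3.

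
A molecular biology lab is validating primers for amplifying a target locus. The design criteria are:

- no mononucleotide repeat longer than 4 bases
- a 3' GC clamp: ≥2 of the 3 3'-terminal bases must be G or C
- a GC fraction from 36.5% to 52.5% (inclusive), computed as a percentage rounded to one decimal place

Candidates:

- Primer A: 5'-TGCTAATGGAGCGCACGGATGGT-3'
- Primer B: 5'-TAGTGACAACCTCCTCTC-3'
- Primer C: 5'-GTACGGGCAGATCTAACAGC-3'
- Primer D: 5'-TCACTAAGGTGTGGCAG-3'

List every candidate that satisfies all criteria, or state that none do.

Primer A (23 nt, A=5 T=5 G=9 C=4): longest run = 2 ✓; 3' end GGT has 2 G/C ✓; GC 13/23 = 56.5%, outside 36.5–52.5% ✗ — fails.
Primer B (18 nt, A=4 T=5 G=2 C=7): longest run = 2 ✓; 3' end CTC has 2 G/C ✓; GC 9/18 = 50.0% ✓ — passes.
Primer C (20 nt, A=6 T=3 G=6 C=5): longest run = 3 ✓; 3' end AGC has 2 G/C ✓; GC 11/20 = 55.0%, outside 36.5–52.5% ✗ — fails.
Primer D (17 nt, A=4 T=4 G=6 C=3): longest run = 2 ✓; 3' end CAG has 2 G/C ✓; GC 9/17 = 52.9%, outside 36.5–52.5% ✗ — fails.

Primer B only.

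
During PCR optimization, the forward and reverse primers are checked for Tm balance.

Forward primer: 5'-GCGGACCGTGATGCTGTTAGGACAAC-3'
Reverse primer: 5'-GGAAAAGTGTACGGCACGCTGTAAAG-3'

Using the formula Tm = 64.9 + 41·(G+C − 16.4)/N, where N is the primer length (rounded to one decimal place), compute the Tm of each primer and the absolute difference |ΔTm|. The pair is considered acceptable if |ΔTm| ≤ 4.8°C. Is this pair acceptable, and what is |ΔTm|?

|ΔTm| = 3.2°C; the pair is acceptable.

Forward: G+C = 15, N = 26 → Tm = 64.9 + 41·(15 − 16.4)/26 = 62.7°C.
Reverse: G+C = 13, N = 26 → Tm = 64.9 + 41·(13 − 16.4)/26 = 59.5°C.
|ΔTm| = |62.7 − 59.5| = 3.2°C, ≤ 4.8°C.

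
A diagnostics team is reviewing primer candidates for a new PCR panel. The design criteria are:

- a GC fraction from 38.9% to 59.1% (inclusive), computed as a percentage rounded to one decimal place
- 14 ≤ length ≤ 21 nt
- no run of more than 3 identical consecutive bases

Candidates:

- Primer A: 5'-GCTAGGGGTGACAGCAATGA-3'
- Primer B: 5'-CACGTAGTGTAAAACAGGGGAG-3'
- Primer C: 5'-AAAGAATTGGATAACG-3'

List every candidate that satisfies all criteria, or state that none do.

None of the candidates satisfy all criteria.

Primer A (20 nt, A=6 T=3 G=8 C=3): GC 11/20 = 55.0% ✓; length 20 ✓; longest run = 4, exceeds 3 ✗ — fails.
Primer B (22 nt, A=8 T=3 G=8 C=3): GC 11/22 = 50.0% ✓; length 22, outside 14–21 ✗; longest run = 4, exceeds 3 ✗ — fails.
Primer C (16 nt, A=8 T=3 G=4 C=1): GC 5/16 = 31.3%, outside 38.9–59.1% ✗; length 16 ✓; longest run = 3 ✓ — fails.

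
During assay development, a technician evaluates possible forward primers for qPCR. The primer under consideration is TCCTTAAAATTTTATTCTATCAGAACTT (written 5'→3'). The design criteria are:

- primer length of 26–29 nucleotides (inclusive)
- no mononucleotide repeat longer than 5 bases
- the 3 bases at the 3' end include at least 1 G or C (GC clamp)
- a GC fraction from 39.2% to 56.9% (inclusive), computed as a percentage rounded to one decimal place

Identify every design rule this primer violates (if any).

Base counts: A=9, T=13, G=1, C=5 (length 28).
length: length 28 ✓
homopolymer run: longest run = 4 ✓
GC clamp: 3' end CTT has 1 G/C ✓
GC content: GC 6/28 = 21.4%, outside 39.2–56.9% ✗

Fails: GC content.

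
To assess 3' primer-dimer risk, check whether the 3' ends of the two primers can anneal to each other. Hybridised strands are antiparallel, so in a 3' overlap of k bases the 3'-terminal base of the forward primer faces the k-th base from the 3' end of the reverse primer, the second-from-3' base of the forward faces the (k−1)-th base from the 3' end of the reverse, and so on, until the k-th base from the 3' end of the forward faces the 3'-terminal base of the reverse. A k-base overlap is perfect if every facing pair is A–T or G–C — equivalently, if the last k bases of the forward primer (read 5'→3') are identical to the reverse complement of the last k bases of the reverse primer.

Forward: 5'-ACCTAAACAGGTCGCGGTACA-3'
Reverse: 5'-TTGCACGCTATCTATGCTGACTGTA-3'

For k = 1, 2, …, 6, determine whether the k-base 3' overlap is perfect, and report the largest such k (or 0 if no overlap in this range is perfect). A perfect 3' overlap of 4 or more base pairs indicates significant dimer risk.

Last 6 bases (5'→3') — forward …GGTACA, reverse …ACTGTA.
Reverse complement of the reverse primer's last 6 bases: TACAGT; its first k bases are the reverse complement of the reverse primer's last k bases, so a perfect k-base overlap needs the forward primer's last k bases to equal them.
Comparing (forward last k vs required): k=1: A vs T ✗; k=2: CA vs TA ✗; k=3: ACA vs TAC ✗; k=4: TACA vs TACA ✓; k=5: GTACA vs TACAG ✗; k=6: GGTACA vs TACAGT ✗.
Only k = 4 is perfect, so the longest perfect 3' overlap is 4.

Longest perfect overlap: 4 complementary base pairs; significant dimer risk (threshold 4).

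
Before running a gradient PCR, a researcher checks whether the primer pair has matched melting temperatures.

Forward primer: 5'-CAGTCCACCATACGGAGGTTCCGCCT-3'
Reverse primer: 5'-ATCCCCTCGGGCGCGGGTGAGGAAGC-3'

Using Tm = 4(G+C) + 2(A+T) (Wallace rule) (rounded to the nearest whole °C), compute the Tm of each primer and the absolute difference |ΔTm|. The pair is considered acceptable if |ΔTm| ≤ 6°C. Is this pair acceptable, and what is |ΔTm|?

Forward: A=5 T=5 G=6 C=10 → Tm = 2·10 + 4·16 = 84°C.
Reverse: A=4 T=3 G=11 C=8 → Tm = 2·7 + 4·19 = 90°C.
|ΔTm| = |84 − 90| = 6°C, ≤ 6°C.

|ΔTm| = 6°C; the pair is acceptable.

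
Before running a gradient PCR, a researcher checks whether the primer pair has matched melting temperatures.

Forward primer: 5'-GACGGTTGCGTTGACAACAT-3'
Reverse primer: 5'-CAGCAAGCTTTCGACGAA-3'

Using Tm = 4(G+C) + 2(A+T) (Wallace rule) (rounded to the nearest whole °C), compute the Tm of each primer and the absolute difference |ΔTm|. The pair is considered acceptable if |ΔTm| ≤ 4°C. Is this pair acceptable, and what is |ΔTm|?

|ΔTm| = 6°C; the pair is not acceptable.

Forward: A=5 T=5 G=6 C=4 → Tm = 2·10 + 4·10 = 60°C.
Reverse: A=6 T=3 G=4 C=5 → Tm = 2·9 + 4·9 = 54°C.
|ΔTm| = |60 − 54| = 6°C, > 4°C.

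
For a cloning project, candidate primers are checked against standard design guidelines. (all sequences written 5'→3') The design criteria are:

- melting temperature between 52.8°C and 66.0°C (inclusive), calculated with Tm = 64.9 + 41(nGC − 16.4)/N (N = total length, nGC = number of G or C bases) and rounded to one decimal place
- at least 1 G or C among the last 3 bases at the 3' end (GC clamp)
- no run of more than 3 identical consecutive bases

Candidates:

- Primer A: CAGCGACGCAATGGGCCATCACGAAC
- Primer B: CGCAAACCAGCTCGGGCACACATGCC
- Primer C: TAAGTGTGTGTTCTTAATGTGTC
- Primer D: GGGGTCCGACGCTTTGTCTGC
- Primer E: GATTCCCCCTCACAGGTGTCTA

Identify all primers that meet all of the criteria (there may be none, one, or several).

Primer A and Primer B.

Primer A (26 nt, A=8 T=2 G=7 C=9): Tm = 64.9 + 41·(16 − 16.4)/26 = 64.3°C ✓; 3' end AAC has 1 G/C ✓; longest run = 3 ✓ — passes.
Primer B (26 nt, A=7 T=2 G=6 C=11): Tm = 64.9 + 41·(17 − 16.4)/26 = 65.8°C ✓; 3' end GCC has 3 G/C ✓; longest run = 3 ✓ — passes.
Primer C (23 nt, A=4 T=11 G=6 C=2): Tm = 64.9 + 41·(8 − 16.4)/23 = 49.9°C, outside 52.8–66.0°C ✗; 3' end GTC has 2 G/C ✓; longest run = 2 ✓ — fails.
Primer D (21 nt, A=1 T=6 G=8 C=6): Tm = 64.9 + 41·(14 − 16.4)/21 = 60.2°C ✓; 3' end TGC has 2 G/C ✓; longest run = 4, exceeds 3 ✗ — fails.
Primer E (22 nt, A=4 T=6 G=4 C=8): Tm = 64.9 + 41·(12 − 16.4)/22 = 56.7°C ✓; 3' end CTA has 1 G/C ✓; longest run = 5, exceeds 3 ✗ — fails.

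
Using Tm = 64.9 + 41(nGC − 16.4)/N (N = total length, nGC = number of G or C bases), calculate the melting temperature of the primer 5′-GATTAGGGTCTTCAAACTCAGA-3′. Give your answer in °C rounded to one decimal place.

Base counts: A=7, T=6, G=5, C=4; G+C = 9, N = 22.
Tm = 64.9 + 41·(9 − 16.4)/22 = 64.9 + -303.40/22 = 51.1°C.

51.1°C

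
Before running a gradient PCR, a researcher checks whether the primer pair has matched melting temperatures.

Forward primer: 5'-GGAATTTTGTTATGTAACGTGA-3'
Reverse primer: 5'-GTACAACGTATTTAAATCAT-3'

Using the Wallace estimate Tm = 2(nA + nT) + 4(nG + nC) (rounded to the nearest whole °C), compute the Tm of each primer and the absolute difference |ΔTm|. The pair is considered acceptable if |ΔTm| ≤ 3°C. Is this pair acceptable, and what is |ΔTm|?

|ΔTm| = 8°C; the pair is not acceptable.

Forward: A=6 T=9 G=6 C=1 → Tm = 2·15 + 4·7 = 58°C.
Reverse: A=8 T=7 G=2 C=3 → Tm = 2·15 + 4·5 = 50°C.
|ΔTm| = |58 − 50| = 8°C, > 3°C.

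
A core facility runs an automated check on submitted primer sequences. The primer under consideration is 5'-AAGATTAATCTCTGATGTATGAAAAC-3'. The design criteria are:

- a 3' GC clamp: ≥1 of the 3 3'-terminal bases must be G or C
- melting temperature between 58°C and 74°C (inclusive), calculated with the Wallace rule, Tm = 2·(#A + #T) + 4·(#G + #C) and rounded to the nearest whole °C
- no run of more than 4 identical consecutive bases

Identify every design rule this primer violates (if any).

Meets all criteria.

Base counts: A=11, T=8, G=4, C=3 (length 26).
GC clamp: 3' end AAC has 1 G/C ✓
Tm: Tm = 2·19 + 4·7 = 66°C ✓
homopolymer run: longest run = 4 ✓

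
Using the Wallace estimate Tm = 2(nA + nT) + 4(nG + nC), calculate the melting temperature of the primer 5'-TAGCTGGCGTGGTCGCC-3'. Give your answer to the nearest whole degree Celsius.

Base counts: A=1, T=4, G=7, C=5 (length 17).
Tm = 2·(1+4) + 4·(7+5) = 2·5 + 4·12 = 10 + 48 = 58°C.

58°C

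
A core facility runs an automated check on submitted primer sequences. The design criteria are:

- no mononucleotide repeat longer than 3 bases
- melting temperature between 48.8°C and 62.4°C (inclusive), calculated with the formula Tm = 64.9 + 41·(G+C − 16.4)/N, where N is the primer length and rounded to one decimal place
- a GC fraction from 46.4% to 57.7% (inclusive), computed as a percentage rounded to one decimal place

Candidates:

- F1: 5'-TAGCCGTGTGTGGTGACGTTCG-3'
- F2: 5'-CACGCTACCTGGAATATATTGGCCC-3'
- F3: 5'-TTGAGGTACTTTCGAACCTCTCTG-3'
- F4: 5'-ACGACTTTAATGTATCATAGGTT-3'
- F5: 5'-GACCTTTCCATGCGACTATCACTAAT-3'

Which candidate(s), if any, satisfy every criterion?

F2 only.

F1 (22 nt, A=2 T=7 G=9 C=4): longest run = 2 ✓; Tm = 64.9 + 41·(13 − 16.4)/22 = 58.6°C ✓; GC 13/22 = 59.1%, outside 46.4–57.7% ✗ — fails.
F2 (25 nt, A=6 T=6 G=5 C=8): longest run = 3 ✓; Tm = 64.9 + 41·(13 − 16.4)/25 = 59.3°C ✓; GC 13/25 = 52.0% ✓ — passes.
F3 (24 nt, A=4 T=9 G=5 C=6): longest run = 3 ✓; Tm = 64.9 + 41·(11 − 16.4)/24 = 55.7°C ✓; GC 11/24 = 45.8%, outside 46.4–57.7% ✗ — fails.
F4 (23 nt, A=7 T=9 G=4 C=3): longest run = 3 ✓; Tm = 64.9 + 41·(7 − 16.4)/23 = 48.1°C, outside 48.8–62.4°C ✗; GC 7/23 = 30.4%, outside 46.4–57.7% ✗ — fails.
F5 (26 nt, A=7 T=8 G=3 C=8): longest run = 3 ✓; Tm = 64.9 + 41·(11 − 16.4)/26 = 56.4°C ✓; GC 11/26 = 42.3%, outside 46.4–57.7% ✗ — fails.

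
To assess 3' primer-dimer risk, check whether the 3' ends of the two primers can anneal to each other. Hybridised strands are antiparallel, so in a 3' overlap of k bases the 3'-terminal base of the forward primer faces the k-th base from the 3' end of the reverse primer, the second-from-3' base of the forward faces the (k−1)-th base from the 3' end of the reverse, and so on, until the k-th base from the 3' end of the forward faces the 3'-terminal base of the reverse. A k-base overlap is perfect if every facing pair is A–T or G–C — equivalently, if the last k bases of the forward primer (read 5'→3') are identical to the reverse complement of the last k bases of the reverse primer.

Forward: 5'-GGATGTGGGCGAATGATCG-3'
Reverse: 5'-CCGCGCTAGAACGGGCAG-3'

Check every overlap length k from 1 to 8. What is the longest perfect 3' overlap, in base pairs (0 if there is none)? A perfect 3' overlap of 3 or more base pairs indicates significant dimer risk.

Longest perfect overlap: 0 complementary base pairs; below the dimer-risk threshold (threshold 3).

Last 8 bases (5'→3') — forward …AATGATCG, reverse …ACGGGCAG.
Reverse complement of the reverse primer's last 8 bases: CTGCCCGT; its first k bases are the reverse complement of the reverse primer's last k bases, so a perfect k-base overlap needs the forward primer's last k bases to equal them.
Comparing (forward last k vs required): k=1: G vs C ✗; k=2: CG vs CT ✗; k=3: TCG vs CTG ✗; k=4: ATCG vs CTGC ✗; k=5: GATCG vs CTGCC ✗; k=6: TGATCG vs CTGCCC ✗; k=7: ATGATCG vs CTGCCCG ✗; k=8: AATGATCG vs CTGCCCGT ✗.
No overlap length from 1 to 8 is perfect, so the longest perfect 3' overlap is 0.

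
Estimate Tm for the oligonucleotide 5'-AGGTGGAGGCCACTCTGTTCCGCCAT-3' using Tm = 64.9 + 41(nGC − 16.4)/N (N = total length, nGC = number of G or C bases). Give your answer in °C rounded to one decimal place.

64.3°C

Base counts: A=4, T=6, G=8, C=8; G+C = 16, N = 26.
Tm = 64.9 + 41·(16 − 16.4)/26 = 64.9 + -16.40/26 = 64.3°C.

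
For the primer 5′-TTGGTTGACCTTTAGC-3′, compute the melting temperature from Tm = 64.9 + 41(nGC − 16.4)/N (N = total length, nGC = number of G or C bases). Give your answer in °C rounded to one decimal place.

Base counts: A=2, T=7, G=4, C=3; G+C = 7, N = 16.
Tm = 64.9 + 41·(7 − 16.4)/16 = 64.9 + -385.40/16 = 40.8°C.

40.8°C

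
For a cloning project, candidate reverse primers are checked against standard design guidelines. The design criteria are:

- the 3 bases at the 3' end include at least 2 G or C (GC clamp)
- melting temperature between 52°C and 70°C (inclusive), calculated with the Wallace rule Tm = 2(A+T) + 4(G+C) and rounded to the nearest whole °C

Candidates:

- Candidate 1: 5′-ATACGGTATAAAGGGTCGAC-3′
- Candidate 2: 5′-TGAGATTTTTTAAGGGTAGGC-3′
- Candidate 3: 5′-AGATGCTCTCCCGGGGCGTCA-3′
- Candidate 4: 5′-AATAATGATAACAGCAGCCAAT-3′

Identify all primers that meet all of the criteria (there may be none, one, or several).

Candidate 1 (20 nt, A=7 T=4 G=6 C=3): 3' end GAC has 2 G/C ✓; Tm = 2·11 + 4·9 = 58°C ✓ — passes.
Candidate 2 (21 nt, A=5 T=8 G=7 C=1): 3' end GGC has 3 G/C ✓; Tm = 2·13 + 4·8 = 58°C ✓ — passes.
Candidate 3 (21 nt, A=3 T=4 G=7 C=7): 3' end TCA has 1 G/C, need ≥2 ✗; Tm = 2·7 + 4·14 = 70°C ✓ — fails.
Candidate 4 (22 nt, A=11 T=4 G=3 C=4): 3' end AAT has 0 G/C, need ≥2 ✗; Tm = 2·15 + 4·7 = 58°C ✓ — fails.

Candidate 1 and Candidate 2.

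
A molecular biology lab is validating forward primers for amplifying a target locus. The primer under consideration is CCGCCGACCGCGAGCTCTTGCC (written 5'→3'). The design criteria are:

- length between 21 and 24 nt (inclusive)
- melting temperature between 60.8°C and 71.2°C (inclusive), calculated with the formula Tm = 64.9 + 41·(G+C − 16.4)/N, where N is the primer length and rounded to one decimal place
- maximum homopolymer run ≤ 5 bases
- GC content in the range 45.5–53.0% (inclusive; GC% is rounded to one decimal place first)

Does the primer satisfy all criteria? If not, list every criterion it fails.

Base counts: A=2, T=3, G=6, C=11 (length 22).
length: length 22 ✓
Tm: Tm = 64.9 + 41·(17 − 16.4)/22 = 66.0°C ✓
homopolymer run: longest run = 2 ✓
GC content: GC 17/22 = 77.3%, outside 45.5–53.0% ✗

Fails: GC content.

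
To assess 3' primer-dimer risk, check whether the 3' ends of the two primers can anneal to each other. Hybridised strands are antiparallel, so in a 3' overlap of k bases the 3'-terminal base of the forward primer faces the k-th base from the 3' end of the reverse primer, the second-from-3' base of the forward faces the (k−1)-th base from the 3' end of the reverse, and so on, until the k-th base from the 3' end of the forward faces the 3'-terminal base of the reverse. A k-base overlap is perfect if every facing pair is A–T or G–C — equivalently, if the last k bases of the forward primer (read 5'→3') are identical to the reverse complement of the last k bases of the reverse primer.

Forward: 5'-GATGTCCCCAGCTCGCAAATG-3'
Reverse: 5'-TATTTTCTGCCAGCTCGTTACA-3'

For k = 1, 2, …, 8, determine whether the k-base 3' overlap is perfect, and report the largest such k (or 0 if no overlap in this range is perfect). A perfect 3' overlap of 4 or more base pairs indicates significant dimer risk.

Longest perfect overlap: 2 complementary base pairs; below the dimer-risk threshold (threshold 4).

Last 8 bases (5'→3') — forward …CGCAAATG, reverse …TCGTTACA.
Reverse complement of the reverse primer's last 8 bases: TGTAACGA; its first k bases are the reverse complement of the reverse primer's last k bases, so a perfect k-base overlap needs the forward primer's last k bases to equal them.
Comparing (forward last k vs required): k=1: G vs T ✗; k=2: TG vs TG ✓; k=3: ATG vs TGT ✗; k=4: AATG vs TGTA ✗; k=5: AAATG vs TGTAA ✗; k=6: CAAATG vs TGTAAC ✗; k=7: GCAAATG vs TGTAACG ✗; k=8: CGCAAATG vs TGTAACGA ✗.
Only k = 2 is perfect, so the longest perfect 3' overlap is 2.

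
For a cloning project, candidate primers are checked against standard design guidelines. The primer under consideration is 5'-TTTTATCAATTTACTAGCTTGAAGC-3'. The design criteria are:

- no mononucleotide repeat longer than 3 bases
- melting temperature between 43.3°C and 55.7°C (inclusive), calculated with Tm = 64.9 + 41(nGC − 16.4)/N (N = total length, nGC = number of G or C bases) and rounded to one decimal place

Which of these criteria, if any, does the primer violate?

Fails: homopolymer run.

Base counts: A=7, T=11, G=3, C=4 (length 25).
homopolymer run: longest run = 4, exceeds 3 ✗
Tm: Tm = 64.9 + 41·(7 − 16.4)/25 = 49.5°C ✓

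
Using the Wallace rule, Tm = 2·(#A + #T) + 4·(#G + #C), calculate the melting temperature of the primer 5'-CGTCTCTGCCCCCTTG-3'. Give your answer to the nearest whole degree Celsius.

54°C

Base counts: A=0, T=5, G=3, C=8 (length 16).
Tm = 2·(0+5) + 4·(3+8) = 2·5 + 4·11 = 10 + 44 = 54°C.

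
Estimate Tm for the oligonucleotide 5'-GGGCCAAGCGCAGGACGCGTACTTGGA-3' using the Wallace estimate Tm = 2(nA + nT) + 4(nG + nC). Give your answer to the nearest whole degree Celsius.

90°C

Base counts: A=6, T=3, G=11, C=7 (length 27).
Tm = 2·(6+3) + 4·(11+7) = 2·9 + 4·18 = 18 + 72 = 90°C.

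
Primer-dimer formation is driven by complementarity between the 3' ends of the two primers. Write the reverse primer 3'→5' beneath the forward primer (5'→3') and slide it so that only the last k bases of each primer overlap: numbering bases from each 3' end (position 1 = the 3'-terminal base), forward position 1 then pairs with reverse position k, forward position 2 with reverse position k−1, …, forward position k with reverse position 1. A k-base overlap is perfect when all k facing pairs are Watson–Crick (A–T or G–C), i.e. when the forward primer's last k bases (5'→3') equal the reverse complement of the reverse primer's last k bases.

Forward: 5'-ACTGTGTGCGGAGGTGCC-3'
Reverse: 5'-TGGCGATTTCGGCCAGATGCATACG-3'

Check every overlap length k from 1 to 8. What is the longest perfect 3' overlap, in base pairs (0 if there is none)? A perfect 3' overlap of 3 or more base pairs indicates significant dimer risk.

Last 8 bases (5'→3') — forward …GAGGTGCC, reverse …TGCATACG.
Reverse complement of the reverse primer's last 8 bases: CGTATGCA; its first k bases are the reverse complement of the reverse primer's last k bases, so a perfect k-base overlap needs the forward primer's last k bases to equal them.
Comparing (forward last k vs required): k=1: C vs C ✓; k=2: CC vs CG ✗; k=3: GCC vs CGT ✗; k=4: TGCC vs CGTA ✗; k=5: GTGCC vs CGTAT ✗; k=6: GGTGCC vs CGTATG ✗; k=7: AGGTGCC vs CGTATGC ✗; k=8: GAGGTGCC vs CGTATGCA ✗.
Only k = 1 is perfect, so the longest perfect 3' overlap is 1.

Longest perfect overlap: 1 complementary base pair; below the dimer-risk threshold (threshold 3).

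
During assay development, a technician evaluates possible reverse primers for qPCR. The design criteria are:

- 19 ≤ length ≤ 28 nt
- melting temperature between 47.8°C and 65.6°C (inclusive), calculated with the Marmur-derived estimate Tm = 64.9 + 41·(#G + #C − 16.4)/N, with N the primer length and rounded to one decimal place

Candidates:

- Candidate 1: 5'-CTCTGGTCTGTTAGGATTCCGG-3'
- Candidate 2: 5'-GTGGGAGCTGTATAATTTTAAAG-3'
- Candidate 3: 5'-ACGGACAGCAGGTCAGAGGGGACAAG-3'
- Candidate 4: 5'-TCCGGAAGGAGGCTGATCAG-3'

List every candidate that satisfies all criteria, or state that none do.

Candidate 1, Candidate 2, Candidate 3 and Candidate 4.

Candidate 1 (22 nt, A=2 T=8 G=7 C=5): length 22 ✓; Tm = 64.9 + 41·(12 − 16.4)/22 = 56.7°C ✓ — passes.
Candidate 2 (23 nt, A=7 T=8 G=7 C=1): length 23 ✓; Tm = 64.9 + 41·(8 − 16.4)/23 = 49.9°C ✓ — passes.
Candidate 3 (26 nt, A=9 T=1 G=11 C=5): length 26 ✓; Tm = 64.9 + 41·(16 − 16.4)/26 = 64.3°C ✓ — passes.
Candidate 4 (20 nt, A=5 T=3 G=8 C=4): length 20 ✓; Tm = 64.9 + 41·(12 − 16.4)/20 = 55.9°C ✓ — passes.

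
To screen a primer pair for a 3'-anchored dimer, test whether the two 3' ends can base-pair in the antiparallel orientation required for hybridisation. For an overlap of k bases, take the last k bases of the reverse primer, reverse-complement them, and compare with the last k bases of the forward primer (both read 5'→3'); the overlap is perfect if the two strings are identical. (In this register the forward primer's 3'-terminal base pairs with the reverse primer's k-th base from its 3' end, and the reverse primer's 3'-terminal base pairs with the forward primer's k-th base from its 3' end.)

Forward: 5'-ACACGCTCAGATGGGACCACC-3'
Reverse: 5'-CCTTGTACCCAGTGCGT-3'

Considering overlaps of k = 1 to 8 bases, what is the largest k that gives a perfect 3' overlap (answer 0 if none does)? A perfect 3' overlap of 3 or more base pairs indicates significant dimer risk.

Last 8 bases (5'→3') — forward …GGACCACC, reverse …CAGTGCGT.
Reverse complement of the reverse primer's last 8 bases: ACGCACTG; its first k bases are the reverse complement of the reverse primer's last k bases, so a perfect k-base overlap needs the forward primer's last k bases to equal them.
Comparing (forward last k vs required): k=1: C vs A ✗; k=2: CC vs AC ✗; k=3: ACC vs ACG ✗; k=4: CACC vs ACGC ✗; k=5: CCACC vs ACGCA ✗; k=6: ACCACC vs ACGCAC ✗; k=7: GACCACC vs ACGCACT ✗; k=8: GGACCACC vs ACGCACTG ✗.
No overlap length from 1 to 8 is perfect, so the longest perfect 3' overlap is 0.

Longest perfect overlap: 0 complementary base pairs; below the dimer-risk threshold (threshold 3).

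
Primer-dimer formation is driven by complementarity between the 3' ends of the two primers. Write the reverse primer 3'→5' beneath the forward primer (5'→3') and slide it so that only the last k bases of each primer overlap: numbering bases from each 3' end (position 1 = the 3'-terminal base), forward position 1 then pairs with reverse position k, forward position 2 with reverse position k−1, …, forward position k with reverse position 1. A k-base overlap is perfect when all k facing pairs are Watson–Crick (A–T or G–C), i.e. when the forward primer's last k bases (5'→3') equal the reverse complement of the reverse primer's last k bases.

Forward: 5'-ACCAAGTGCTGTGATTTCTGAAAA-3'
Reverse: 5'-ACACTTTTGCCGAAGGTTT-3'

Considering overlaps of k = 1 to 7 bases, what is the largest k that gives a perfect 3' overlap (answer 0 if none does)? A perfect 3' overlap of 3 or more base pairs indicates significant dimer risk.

Longest perfect overlap: 3 complementary base pairs; significant dimer risk (threshold 3).

Last 7 bases (5'→3') — forward …CTGAAAA, reverse …AAGGTTT.
Reverse complement of the reverse primer's last 7 bases: AAACCTT; its first k bases are the reverse complement of the reverse primer's last k bases, so a perfect k-base overlap needs the forward primer's last k bases to equal them.
Comparing (forward last k vs required): k=1: A vs A ✓; k=2: AA vs AA ✓; k=3: AAA vs AAA ✓; k=4: AAAA vs AAAC ✗; k=5: GAAAA vs AAACC ✗; k=6: TGAAAA vs AAACCT ✗; k=7: CTGAAAA vs AAACCTT ✗.
Perfect overlaps at k = 1, 2, 3; the largest is 3.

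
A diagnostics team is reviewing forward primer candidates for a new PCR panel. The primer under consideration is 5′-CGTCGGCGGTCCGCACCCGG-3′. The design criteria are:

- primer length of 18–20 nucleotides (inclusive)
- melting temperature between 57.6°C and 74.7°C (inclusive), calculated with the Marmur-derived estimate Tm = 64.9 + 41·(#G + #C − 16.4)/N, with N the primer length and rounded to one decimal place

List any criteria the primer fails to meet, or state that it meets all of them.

Meets all criteria.

Base counts: A=1, T=2, G=8, C=9 (length 20).
length: length 20 ✓
Tm: Tm = 64.9 + 41·(17 − 16.4)/20 = 66.1°C ✓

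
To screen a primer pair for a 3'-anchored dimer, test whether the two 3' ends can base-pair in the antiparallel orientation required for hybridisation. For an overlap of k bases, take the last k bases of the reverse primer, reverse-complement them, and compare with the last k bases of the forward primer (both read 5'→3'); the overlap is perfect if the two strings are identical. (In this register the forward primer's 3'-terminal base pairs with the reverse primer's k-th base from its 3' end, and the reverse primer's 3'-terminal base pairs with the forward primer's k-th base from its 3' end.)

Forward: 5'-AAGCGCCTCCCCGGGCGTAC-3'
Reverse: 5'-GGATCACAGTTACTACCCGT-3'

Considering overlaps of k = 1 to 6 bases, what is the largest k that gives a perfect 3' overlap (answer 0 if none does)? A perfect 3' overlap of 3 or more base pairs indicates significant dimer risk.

Last 6 bases (5'→3') — forward …GCGTAC, reverse …ACCCGT.
Reverse complement of the reverse primer's last 6 bases: ACGGGT; its first k bases are the reverse complement of the reverse primer's last k bases, so a perfect k-base overlap needs the forward primer's last k bases to equal them.
Comparing (forward last k vs required): k=1: C vs A ✗; k=2: AC vs AC ✓; k=3: TAC vs ACG ✗; k=4: GTAC vs ACGG ✗; k=5: CGTAC vs ACGGG ✗; k=6: GCGTAC vs ACGGGT ✗.
Only k = 2 is perfect, so the longest perfect 3' overlap is 2.

Longest perfect overlap: 2 complementary base pairs; below the dimer-risk threshold (threshold 3).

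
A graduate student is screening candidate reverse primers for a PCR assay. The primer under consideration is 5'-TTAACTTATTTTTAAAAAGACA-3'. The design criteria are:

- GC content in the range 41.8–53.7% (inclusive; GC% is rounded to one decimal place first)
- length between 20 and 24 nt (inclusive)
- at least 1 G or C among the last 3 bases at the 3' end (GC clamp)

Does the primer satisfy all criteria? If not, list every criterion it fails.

Fails: GC content.

Base counts: A=10, T=9, G=1, C=2 (length 22).
GC content: GC 3/22 = 13.6%, outside 41.8–53.7% ✗
length: length 22 ✓
GC clamp: 3' end ACA has 1 G/C ✓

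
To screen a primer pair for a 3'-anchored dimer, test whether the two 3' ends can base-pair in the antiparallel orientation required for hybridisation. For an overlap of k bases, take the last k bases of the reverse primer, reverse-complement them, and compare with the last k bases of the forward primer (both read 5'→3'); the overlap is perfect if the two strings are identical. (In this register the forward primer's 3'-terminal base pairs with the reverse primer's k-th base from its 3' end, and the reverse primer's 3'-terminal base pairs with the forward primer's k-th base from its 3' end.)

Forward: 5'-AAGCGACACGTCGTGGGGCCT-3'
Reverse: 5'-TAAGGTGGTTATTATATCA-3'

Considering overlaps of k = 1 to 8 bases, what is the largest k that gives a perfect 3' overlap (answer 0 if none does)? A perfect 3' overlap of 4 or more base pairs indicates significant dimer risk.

Longest perfect overlap: 1 complementary base pair; below the dimer-risk threshold (threshold 4).

Last 8 bases (5'→3') — forward …TGGGGCCT, reverse …TTATATCA.
Reverse complement of the reverse primer's last 8 bases: TGATATAA; its first k bases are the reverse complement of the reverse primer's last k bases, so a perfect k-base overlap needs the forward primer's last k bases to equal them.
Comparing (forward last k vs required): k=1: T vs T ✓; k=2: CT vs TG ✗; k=3: CCT vs TGA ✗; k=4: GCCT vs TGAT ✗; k=5: GGCCT vs TGATA ✗; k=6: GGGCCT vs TGATAT ✗; k=7: GGGGCCT vs TGATATA ✗; k=8: TGGGGCCT vs TGATATAA ✗.
Only k = 1 is perfect, so the longest perfect 3' overlap is 1.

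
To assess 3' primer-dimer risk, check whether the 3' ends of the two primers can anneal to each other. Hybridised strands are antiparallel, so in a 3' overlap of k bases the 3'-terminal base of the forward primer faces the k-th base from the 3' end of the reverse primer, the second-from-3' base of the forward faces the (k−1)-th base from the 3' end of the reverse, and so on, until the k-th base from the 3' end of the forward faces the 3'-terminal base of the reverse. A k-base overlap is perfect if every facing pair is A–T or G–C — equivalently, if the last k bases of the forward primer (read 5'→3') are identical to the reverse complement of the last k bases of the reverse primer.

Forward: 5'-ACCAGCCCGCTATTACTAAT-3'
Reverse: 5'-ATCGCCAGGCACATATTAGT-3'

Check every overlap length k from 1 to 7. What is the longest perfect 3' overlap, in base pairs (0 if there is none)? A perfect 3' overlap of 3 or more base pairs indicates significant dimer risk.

Last 7 bases (5'→3') — forward …TACTAAT, reverse …TATTAGT.
Reverse complement of the reverse primer's last 7 bases: ACTAATA; its first k bases are the reverse complement of the reverse primer's last k bases, so a perfect k-base overlap needs the forward primer's last k bases to equal them.
Comparing (forward last k vs required): k=1: T vs A ✗; k=2: AT vs AC ✗; k=3: AAT vs ACT ✗; k=4: TAAT vs ACTA ✗; k=5: CTAAT vs ACTAA ✗; k=6: ACTAAT vs ACTAAT ✓; k=7: TACTAAT vs ACTAATA ✗.
Only k = 6 is perfect, so the longest perfect 3' overlap is 6.

Longest perfect overlap: 6 complementary base pairs; significant dimer risk (threshold 3).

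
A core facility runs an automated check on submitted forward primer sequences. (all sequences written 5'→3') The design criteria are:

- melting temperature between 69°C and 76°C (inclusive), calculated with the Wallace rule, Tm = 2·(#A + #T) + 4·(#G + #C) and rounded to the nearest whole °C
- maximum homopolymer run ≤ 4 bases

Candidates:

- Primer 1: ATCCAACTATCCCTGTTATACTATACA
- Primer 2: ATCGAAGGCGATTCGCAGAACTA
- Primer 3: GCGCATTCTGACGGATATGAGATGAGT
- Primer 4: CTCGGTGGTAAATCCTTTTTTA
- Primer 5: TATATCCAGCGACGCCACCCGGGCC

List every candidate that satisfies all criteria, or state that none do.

Primer 1 (27 nt, A=9 T=9 G=1 C=8): Tm = 2·18 + 4·9 = 72°C ✓; longest run = 3 ✓ — passes.
Primer 2 (23 nt, A=8 T=4 G=6 C=5): Tm = 2·12 + 4·11 = 68°C, outside 69–76°C ✗; longest run = 2 ✓ — fails.
Primer 3 (27 nt, A=7 T=7 G=9 C=4): Tm = 2·14 + 4·13 = 80°C, outside 69–76°C ✗; longest run = 2 ✓ — fails.
Primer 4 (22 nt, A=4 T=10 G=4 C=4): Tm = 2·14 + 4·8 = 60°C, outside 69–76°C ✗; longest run = 6, exceeds 4 ✗ — fails.
Primer 5 (25 nt, A=5 T=3 G=6 C=11): Tm = 2·8 + 4·17 = 84°C, outside 69–76°C ✗; longest run = 3 ✓ — fails.

Primer 1 only.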